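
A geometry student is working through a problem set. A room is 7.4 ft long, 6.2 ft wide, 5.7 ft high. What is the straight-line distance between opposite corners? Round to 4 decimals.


Shape: rectangular box (space diagonal)
l = 7.4 ft, w = 6.2 ft, h = 5.7 ft
Visualize: the diagonal of the base, then a right triangle with that diagonal and the height.
Formula: d = sqrt(l^2 + w^2 + h^2)
l^2 + w^2 + h^2 = 54.76 + 38.44 + 32.49 = 125.69
d = sqrt(125.69)
d = 11.2112
11.2112 ft


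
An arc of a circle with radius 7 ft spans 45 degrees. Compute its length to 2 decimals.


Shape: circular arc
Radius r = 7 ft, Angle = 45 degrees
Formula: L = (angle/360) * 2 * pi * r
2 * pi * r = 14 * pi
L = (45/360) * 14 * pi
L = 1.75 * pi
L = 5.5
5.5 ft


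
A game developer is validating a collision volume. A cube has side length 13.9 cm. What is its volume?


Shape: cube
Side s = 13.9 cm
Formula: V = s^3
V = 13.9 * 13.9 * 13.9
V = 193.21 * 13.9
V = 2685.619
2685.619 cm^3


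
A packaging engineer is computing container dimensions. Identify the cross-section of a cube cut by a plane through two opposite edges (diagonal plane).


Solid: cube
Cutting plane: through two opposite edges (diagonal plane)
Visualize the intersection of the plane with the solid's surface.
The boundary of the cut region is a rectangle.
rectangle


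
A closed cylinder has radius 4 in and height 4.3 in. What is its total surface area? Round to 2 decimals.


Shape: closed cylinder
Radius r = 4 in, Height h = 4.3 in
Formula: SA = 2*pi*r^2 + 2*pi*r*h = 2*pi*r*(r + h)
r + h = 8.3
2 * r * (r + h) = 2 * 4 * 8.3 = 66.4
SA = 66.4 * pi
SA = 208.6
208.6 in^2


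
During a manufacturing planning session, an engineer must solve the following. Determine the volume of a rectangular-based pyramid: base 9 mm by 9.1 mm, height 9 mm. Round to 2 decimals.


Shape: rectangular pyramid
Base: 9 mm x 9.1 mm, Height h = 9 mm
Formula: V = (1/3) * base_area * h
base_area = 9 * 9.1 = 81.9
base_area * h = 81.9 * 9 = 737.1
V = 737.1 / 3
V = 245.7
245.7 mm^3


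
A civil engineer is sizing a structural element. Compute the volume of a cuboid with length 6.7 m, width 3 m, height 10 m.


Shape: rectangular prism
l = 6.7 m, w = 3 m, h = 10 m
Formula: V = l * w * h
V = 6.7 * 3 * 10
V = 20.1 * 10
V = 201
201 m^3


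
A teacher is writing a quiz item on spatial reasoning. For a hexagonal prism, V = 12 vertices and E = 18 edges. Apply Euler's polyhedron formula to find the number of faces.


Polyhedron: hexagonal prism
Euler's formula for convex polyhedra: V - E + F = 2
Given: V = 12 vertices and E = 18 edges
Solve for F:
F = 2 + E - V = 2 + 18 - 12 = 8
8 faces


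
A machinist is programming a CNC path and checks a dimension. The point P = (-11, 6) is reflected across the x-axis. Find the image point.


Transformation: reflection
Original point: (-11, 6)
Rule for reflection over the x-axis: (x, y) -> (x, -y)
Apply: (-11, 6) -> (-11, -6)
(-11, -6)


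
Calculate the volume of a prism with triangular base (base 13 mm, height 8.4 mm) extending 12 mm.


Shape: triangular prism
Triangle base = 13 mm, triangle height = 8.4 mm, prism length L = 12 mm
Formula: V = (1/2 * b * h_tri) * L
Cross-section area = 0.5 * 13 * 8.4 = 54.6
V = 54.6 * 12
V = 655.2
655.2 mm^3


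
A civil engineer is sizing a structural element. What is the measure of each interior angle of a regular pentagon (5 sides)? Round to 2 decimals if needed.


Shape: regular pentagon (5 sides)
Formula: interior angle = (n - 2) * 180 / n
(n - 2) = 3
(n - 2) * 180 = 540
angle = 540 / 5
angle = 108
108 degrees


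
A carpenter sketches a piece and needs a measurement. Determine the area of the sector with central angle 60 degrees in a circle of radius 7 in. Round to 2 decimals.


Shape: circular sector
Radius r = 7 in, Angle = 60 degrees
Formula: A = (angle/360) * pi * r^2
r^2 = 49
Fraction of circle = 60/360
A = (60/360) * pi * 49
A = 8.166667 * pi
A = 25.66
25.66 in^2


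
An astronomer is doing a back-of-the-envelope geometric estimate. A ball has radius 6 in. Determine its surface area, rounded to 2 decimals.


Shape: sphere
Radius r = 6 in
Formula: SA = 4 * pi * r^2
r^2 = 36
SA = 4 * pi * 36
SA = 144 * pi
SA = 452.39
452.39 in^2


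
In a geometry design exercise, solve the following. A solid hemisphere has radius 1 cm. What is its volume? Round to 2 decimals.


Shape: hemisphere (half of a sphere)
Radius r = 1 cm
Formula: V = (1/2) * (4/3) * pi * r^3 = (2/3) * pi * r^3
r^3 = 1
(2/3) * 1 = 0.666667
V = 0.666667 * pi
V = 2.09
2.09 cm^3


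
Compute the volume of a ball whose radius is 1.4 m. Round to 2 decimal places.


Shape: sphere
Radius r = 1.4 m
Formula: V = (4/3) * pi * r^3
r^3 = 2.744
(4/3) * 2.744 = 3.658667
V = 3.658667 * pi
V = 11.49
11.49 m^3


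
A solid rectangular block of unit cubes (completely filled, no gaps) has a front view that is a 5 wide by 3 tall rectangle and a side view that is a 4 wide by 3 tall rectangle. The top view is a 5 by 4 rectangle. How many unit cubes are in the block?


Orthographic views of a solid rectangular block:
Front view 5 x 3 -> length = 5, height = 3
Side view 4 x 3 -> width = 4, height = 3 (consistent)
Top view 5 x 4 -> confirms length = 5, width = 4
The block is 5 x 4 x 3.
Total unit cubes = 5 * 4 * 3 = 60
60 unit cubes


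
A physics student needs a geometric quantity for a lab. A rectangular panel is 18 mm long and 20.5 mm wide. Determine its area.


Shape: rectangle
Length l = 18 mm, Width w = 20.5 mm
Formula: A = l * w
A = 18 * 20.5
A = 369
369 mm^2


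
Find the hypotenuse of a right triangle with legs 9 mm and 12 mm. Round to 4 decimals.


Shape: right triangle
Legs a = 9 mm, b = 12 mm
Formula: c = sqrt(a^2 + b^2)
a^2 = 81, b^2 = 144
a^2 + b^2 = 225
c = sqrt(225)
c = 15.0
15 mm


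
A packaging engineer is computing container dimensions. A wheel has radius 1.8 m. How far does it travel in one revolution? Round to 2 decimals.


Shape: circle
Radius r = 1.8 m
Formula: C = 2 * pi * r
C = 2 * pi * 1.8
C = 3.6 * pi
C = 11.31
11.31 m


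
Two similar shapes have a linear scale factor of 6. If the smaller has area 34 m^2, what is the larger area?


Linear scale factor k = 6
Original area = 34 m^2
Rule: under a linear scaling by k, areas scale by k^2.
k^2 = 6^2 = 36
New area = 34 * 36
New area = 1224
1224 m^2


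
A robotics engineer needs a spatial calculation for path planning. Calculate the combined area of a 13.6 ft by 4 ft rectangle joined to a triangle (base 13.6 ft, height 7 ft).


Composite shape: rectangle + triangle
Rectangle area = 13.6 * 4 = 54.4
Triangle area = 0.5 * 13.6 * 7 = 47.6
Total = 54.4 + 47.6
Total = 102
102 ft^2


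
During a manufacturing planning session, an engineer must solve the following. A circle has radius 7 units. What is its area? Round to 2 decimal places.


Shape: circle
Radius r = 7 units
Formula: A = pi * r^2
r^2 = 7^2 = 49
A = pi * 49
A = 153.94
153.94 units^2


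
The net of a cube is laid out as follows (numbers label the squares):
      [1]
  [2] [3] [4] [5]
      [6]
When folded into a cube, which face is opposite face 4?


Net: cross layout. Take square 3 as the base (bottom).
Fold the four squares in the horizontal row up around 3: 2 -> left, 4 -> right, 5 wraps to the top.
Fold 1 and 6 up from 3: 1 -> back, 6 -> front.
Opposite pairs are therefore: (1, 6), (2, 4), (3, 5).
Face 4 is opposite face 2.
face 2


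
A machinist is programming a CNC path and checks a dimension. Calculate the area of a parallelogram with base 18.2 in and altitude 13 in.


Shape: parallelogram
Base b = 18.2 in, Height h = 13 in
Formula: A = b * h
A = 18.2 * 13
A = 236.6
236.6 in^2


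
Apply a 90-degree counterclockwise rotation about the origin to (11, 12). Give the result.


Transformation: rotation about the origin
Original point: (11, 12)
Rule for 90 deg counterclockwise: (x, y) -> (-y, x)
Apply: (11, 12) -> (-12, 11)
(-12, 11)


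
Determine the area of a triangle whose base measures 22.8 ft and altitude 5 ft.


Shape: triangle
Base b = 22.8 ft, Height h = 5 ft
Formula: A = (1/2) * b * h
A = 0.5 * 22.8 * 5
A = 0.5 * 114
A = 57
57 ft^2


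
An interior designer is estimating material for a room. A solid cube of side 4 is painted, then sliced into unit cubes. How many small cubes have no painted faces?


Large cube: 4 x 4 x 4, cut into unit cubes.
n = 4, so n - 2 = 2
Unpainted cubes form the interior (n - 2)^3 block.
(n - 2)^3 = 2^3 = 8
8 unit cubes


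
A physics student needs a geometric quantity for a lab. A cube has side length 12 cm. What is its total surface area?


Shape: cube
Side s = 12 cm
A cube has 6 square faces.
Formula: SA = 6 * s^2
s^2 = 144
SA = 6 * 144
SA = 864
864 cm^2


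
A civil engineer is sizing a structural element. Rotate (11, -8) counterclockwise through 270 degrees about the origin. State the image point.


Transformation: rotation about the origin
Original point: (11, -8)
Rule for 270 deg counterclockwise: (x, y) -> (y, -x)
Apply: (11, -8) -> (-8, -11)
(-8, -11)


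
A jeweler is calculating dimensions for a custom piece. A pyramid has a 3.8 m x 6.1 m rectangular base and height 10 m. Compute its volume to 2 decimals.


Shape: rectangular pyramid
Base: 3.8 m x 6.1 m, Height h = 10 m
Formula: V = (1/3) * base_area * h
base_area = 3.8 * 6.1 = 23.18
base_area * h = 23.18 * 10 = 231.8
V = 231.8 / 3
V = 77.27
77.27 m^3


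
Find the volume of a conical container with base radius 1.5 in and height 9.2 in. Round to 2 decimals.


Shape: cone
Radius r = 1.5 in, Height h = 9.2 in
Formula: V = (1/3) * pi * r^2 * h
r^2 = 2.25
pi * r^2 * h = pi * 2.25 * 9.2 = 20.7 * pi
V = 20.7 * pi / 3
V = 21.68
21.68 in^3


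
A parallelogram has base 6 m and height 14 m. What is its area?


Shape: parallelogram
Base b = 6 m, Height h = 14 m
Formula: A = b * h
A = 6 * 14
A = 84
84 m^2


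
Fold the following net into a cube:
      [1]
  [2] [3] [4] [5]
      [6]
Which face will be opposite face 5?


Net: cross layout. Take square 3 as the base (bottom).
Fold the four squares in the horizontal row up around 3: 2 -> left, 4 -> right, 5 wraps to the top.
Fold 1 and 6 up from 3: 1 -> back, 6 -> front.
Opposite pairs are therefore: (1, 6), (2, 4), (3, 5).
Face 5 is opposite face 3.
face 3


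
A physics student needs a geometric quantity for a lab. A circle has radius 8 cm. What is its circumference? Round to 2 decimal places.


Shape: circle
Radius r = 8 cm
Formula: C = 2 * pi * r
C = 2 * pi * 8
C = 16 * pi
C = 50.27
50.27 cm


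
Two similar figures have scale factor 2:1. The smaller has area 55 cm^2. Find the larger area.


Linear scale factor k = 2
Original area = 55 cm^2
Rule: under a linear scaling by k, areas scale by k^2.
k^2 = 2^2 = 4
New area = 55 * 4
New area = 220
220 cm^2


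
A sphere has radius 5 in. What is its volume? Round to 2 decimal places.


Shape: sphere
Radius r = 5 in
Formula: V = (4/3) * pi * r^3
r^3 = 125
(4/3) * 125 = 166.666667
V = 166.666667 * pi
V = 523.6
523.6 in^3


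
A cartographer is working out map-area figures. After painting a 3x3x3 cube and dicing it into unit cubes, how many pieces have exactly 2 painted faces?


Large cube: 3 x 3 x 3, cut into unit cubes.
n = 3, so n - 2 = 1
Cubes with 2 painted faces lie along the edges, excluding corners.
A cube has 12 edges; each contributes (n - 2) = 1 such cubes.
Count = 12 * 1 = 12
12 unit cubes


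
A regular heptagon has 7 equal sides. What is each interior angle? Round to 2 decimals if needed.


Shape: regular heptagon (7 sides)
Formula: interior angle = (n - 2) * 180 / n
(n - 2) = 5
(n - 2) * 180 = 900
angle = 900 / 7
angle = 128.57
128.57 degrees


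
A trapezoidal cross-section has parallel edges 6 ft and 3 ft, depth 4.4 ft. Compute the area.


Shape: trapezoid
Parallel sides a = 6 ft, b = 3 ft; Height h = 4.4 ft
Formula: A = (a + b) * h / 2
a + b = 6 + 3 = 9
A = 9 * 4.4 / 2
A = 39.6 / 2
A = 19.8
19.8 ft^2


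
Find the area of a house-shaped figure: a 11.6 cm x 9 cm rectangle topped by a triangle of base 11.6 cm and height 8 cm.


Composite shape: rectangle + triangle
Rectangle area = 11.6 * 9 = 104.4
Triangle area = 0.5 * 11.6 * 8 = 46.4
Total = 104.4 + 46.4
Total = 150.8
150.8 cm^2


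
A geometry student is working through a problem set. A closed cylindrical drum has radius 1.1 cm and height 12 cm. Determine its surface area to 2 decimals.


Shape: closed cylinder
Radius r = 1.1 cm, Height h = 12 cm
Formula: SA = 2*pi*r^2 + 2*pi*r*h = 2*pi*r*(r + h)
r + h = 13.1
2 * r * (r + h) = 2 * 1.1 * 13.1 = 28.82
SA = 28.82 * pi
SA = 90.54
90.54 cm^2


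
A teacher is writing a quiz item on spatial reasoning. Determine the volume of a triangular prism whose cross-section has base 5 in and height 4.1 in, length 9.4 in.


Shape: triangular prism
Triangle base = 5 in, triangle height = 4.1 in, prism length L = 9.4 in
Formula: V = (1/2 * b * h_tri) * L
Cross-section area = 0.5 * 5 * 4.1 = 10.25
V = 10.25 * 9.4
V = 96.35
96.35 in^3


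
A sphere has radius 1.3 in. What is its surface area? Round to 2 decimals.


Shape: sphere
Radius r = 1.3 in
Formula: SA = 4 * pi * r^2
r^2 = 1.69
SA = 4 * pi * 1.69
SA = 6.76 * pi
SA = 21.24
21.24 in^2


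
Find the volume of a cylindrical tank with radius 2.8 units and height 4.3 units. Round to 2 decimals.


Shape: cylinder
Radius r = 2.8 units, Height h = 4.3 units
Formula: V = pi * r^2 * h
r^2 = 7.84
V = pi * 7.84 * 4.3
V = 33.712 * pi
V = 105.91
105.91 units^3


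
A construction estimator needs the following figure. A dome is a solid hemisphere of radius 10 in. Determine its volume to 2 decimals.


Shape: hemisphere (half of a sphere)
Radius r = 10 in
Formula: V = (1/2) * (4/3) * pi * r^3 = (2/3) * pi * r^3
r^3 = 1000
(2/3) * 1000 = 666.666667
V = 666.666667 * pi
V = 2094.4
2094.4 in^3


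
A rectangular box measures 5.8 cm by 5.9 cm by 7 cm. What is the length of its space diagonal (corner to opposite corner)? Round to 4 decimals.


Shape: rectangular box (space diagonal)
l = 5.8 cm, w = 5.9 cm, h = 7 cm
Visualize: the diagonal of the base, then a right triangle with that diagonal and the height.
Formula: d = sqrt(l^2 + w^2 + h^2)
l^2 + w^2 + h^2 = 33.64 + 34.81 + 49 = 117.45
d = sqrt(117.45)
d = 10.8374
10.8374 cm


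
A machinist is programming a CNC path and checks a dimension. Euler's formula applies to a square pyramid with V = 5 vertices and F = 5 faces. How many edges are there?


Polyhedron: square pyramid
Euler's formula for convex polyhedra: V - E + F = 2
Given: V = 5 vertices and F = 5 faces
Solve for E:
E = V + F - 2 = 5 + 5 - 2 = 8
8 edges


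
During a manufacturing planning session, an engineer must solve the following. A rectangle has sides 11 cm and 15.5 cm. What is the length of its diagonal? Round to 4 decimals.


Shape: rectangle (diagonal via Pythagoras)
Sides: 11 cm and 15.5 cm
Formula: d = sqrt(l^2 + w^2)
l^2 = 121, w^2 = 240.25
l^2 + w^2 = 361.25
d = sqrt(361.25)
d = 19.0066
19.0066 cm


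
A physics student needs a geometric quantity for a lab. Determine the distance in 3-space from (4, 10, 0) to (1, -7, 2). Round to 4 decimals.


3D distance between two points
P1 = (4, 10, 0), P2 = (1, -7, 2)
Formula: d = sqrt((x2-x1)^2 + (y2-y1)^2 + (z2-z1)^2)
dx = 1 - 4 = -3
dy = -7 - 10 = -17
dz = 2 - 0 = 2
dx^2 + dy^2 + dz^2 = 9 + 289 + 4 = 302
d = sqrt(302)
d = 17.3781
17.3781 units


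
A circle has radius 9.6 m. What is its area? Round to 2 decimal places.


Shape: circle
Radius r = 9.6 m
Formula: A = pi * r^2
r^2 = 9.6^2 = 92.16
A = pi * 92.16
A = 289.53
289.53 m^2


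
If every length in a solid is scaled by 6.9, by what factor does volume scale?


Linear scale factor k = 6.9
Rule: under a linear scaling by k, volumes scale by k^3.
k^3 = 6.9 * 6.9 * 6.9
k^3 = 47.61 * 6.9
k^3 = 328.509
Volume scales by a factor of 328.509.
328.509 (dimensionless)


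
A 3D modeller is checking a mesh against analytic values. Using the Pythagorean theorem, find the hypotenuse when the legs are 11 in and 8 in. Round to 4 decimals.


Shape: right triangle
Legs a = 11 in, b = 8 in
Formula: c = sqrt(a^2 + b^2)
a^2 = 121, b^2 = 64
a^2 + b^2 = 185
c = sqrt(185)
c = 13.6015
13.6015 in


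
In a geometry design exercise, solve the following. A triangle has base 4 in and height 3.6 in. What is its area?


Shape: triangle
Base b = 4 in, Height h = 3.6 in
Formula: A = (1/2) * b * h
A = 0.5 * 4 * 3.6
A = 0.5 * 14.4
A = 7.2
7.2 in^2


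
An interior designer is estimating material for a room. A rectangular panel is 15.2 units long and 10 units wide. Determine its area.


Shape: rectangle
Length l = 15.2 units, Width w = 10 units
Formula: A = l * w
A = 15.2 * 10
A = 152
152 units^2


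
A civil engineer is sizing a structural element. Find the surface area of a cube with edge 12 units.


Shape: cube
Side s = 12 units
A cube has 6 square faces.
Formula: SA = 6 * s^2
s^2 = 144
SA = 6 * 144
SA = 864
864 units^2


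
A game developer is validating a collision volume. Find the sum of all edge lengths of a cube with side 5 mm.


Shape: cube
Side s = 5 mm
A cube has 12 edges, all equal.
Formula: total edge length = 12 * s
Total = 12 * 5
Total = 60
60 mm


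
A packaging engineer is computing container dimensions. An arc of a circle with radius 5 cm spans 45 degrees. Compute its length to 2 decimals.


Shape: circular arc
Radius r = 5 cm, Angle = 45 degrees
Formula: L = (angle/360) * 2 * pi * r
2 * pi * r = 10 * pi
L = (45/360) * 10 * pi
L = 1.25 * pi
L = 3.93
3.93 cm


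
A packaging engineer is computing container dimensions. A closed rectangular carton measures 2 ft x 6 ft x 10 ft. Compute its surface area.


Shape: rectangular prism
l = 2 ft, w = 6 ft, h = 10 ft
Formula: SA = 2(lw + lh + wh)
lw = 12, lh = 20, wh = 60
lw + lh + wh = 92
SA = 2 * 92
SA = 184
184 ft^2


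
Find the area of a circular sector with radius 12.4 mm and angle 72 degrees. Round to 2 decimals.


Shape: circular sector
Radius r = 12.4 mm, Angle = 72 degrees
Formula: A = (angle/360) * pi * r^2
r^2 = 153.76
Fraction of circle = 72/360
A = (72/360) * pi * 153.76
A = 30.752 * pi
A = 96.61
96.61 mm^2


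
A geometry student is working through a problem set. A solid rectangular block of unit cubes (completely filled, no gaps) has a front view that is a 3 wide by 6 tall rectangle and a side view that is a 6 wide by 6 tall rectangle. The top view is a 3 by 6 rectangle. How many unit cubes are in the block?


Orthographic views of a solid rectangular block:
Front view 3 x 6 -> length = 3, height = 6
Side view 6 x 6 -> width = 6, height = 6 (consistent)
Top view 3 x 6 -> confirms length = 3, width = 6
The block is 3 x 6 x 6.
Total unit cubes = 3 * 6 * 6 = 108
108 unit cubes


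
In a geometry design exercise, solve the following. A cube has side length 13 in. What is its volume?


Shape: cube
Side s = 13 in
Formula: V = s^3
V = 13 * 13 * 13
V = 169 * 13
V = 2197
2197 in^3


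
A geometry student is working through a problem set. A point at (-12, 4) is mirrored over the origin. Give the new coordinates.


Transformation: reflection
Original point: (-12, 4)
Rule for reflection through the origin: (x, y) -> (-x, -y)
Apply: (-12, 4) -> (12, -4)
(12, -4)


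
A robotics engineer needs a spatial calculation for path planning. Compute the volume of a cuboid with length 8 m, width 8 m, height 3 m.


Shape: rectangular prism
l = 8 m, w = 8 m, h = 3 m
Formula: V = l * w * h
V = 8 * 8 * 3
V = 64 * 3
V = 192
192 m^3


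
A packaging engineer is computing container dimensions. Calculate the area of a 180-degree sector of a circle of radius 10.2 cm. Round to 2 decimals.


Shape: circular sector
Radius r = 10.2 cm, Angle = 180 degrees
Formula: A = (angle/360) * pi * r^2
r^2 = 104.04
Fraction of circle = 180/360
A = (180/360) * pi * 104.04
A = 52.02 * pi
A = 163.43
163.43 cm^2


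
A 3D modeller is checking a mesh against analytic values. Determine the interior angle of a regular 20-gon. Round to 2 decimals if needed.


Shape: regular icosagon (20 sides)
Formula: interior angle = (n - 2) * 180 / n
(n - 2) = 18
(n - 2) * 180 = 3240
angle = 3240 / 20
angle = 162
162 degrees


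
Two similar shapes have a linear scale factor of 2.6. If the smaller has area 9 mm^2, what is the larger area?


Linear scale factor k = 2.6
Original area = 9 mm^2
Rule: under a linear scaling by k, areas scale by k^2.
k^2 = 2.6^2 = 6.76
New area = 9 * 6.76
New area = 60.84
60.84 mm^2


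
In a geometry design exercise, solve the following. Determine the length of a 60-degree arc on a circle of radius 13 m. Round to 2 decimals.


Shape: circular arc
Radius r = 13 m, Angle = 60 degrees
Formula: L = (angle/360) * 2 * pi * r
2 * pi * r = 26 * pi
L = (60/360) * 26 * pi
L = 4.333333 * pi
L = 13.61
13.61 m


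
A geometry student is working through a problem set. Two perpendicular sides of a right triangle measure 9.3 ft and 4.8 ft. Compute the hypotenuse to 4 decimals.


Shape: right triangle
Legs a = 9.3 ft, b = 4.8 ft
Formula: c = sqrt(a^2 + b^2)
a^2 = 86.49, b^2 = 23.04
a^2 + b^2 = 109.53
c = sqrt(109.53)
c = 10.4657
10.4657 ft


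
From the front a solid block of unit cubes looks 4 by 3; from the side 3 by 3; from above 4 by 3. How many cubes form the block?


Orthographic views of a solid rectangular block:
Front view 4 x 3 -> length = 4, height = 3
Side view 3 x 3 -> width = 3, height = 3 (consistent)
Top view 4 x 3 -> confirms length = 4, width = 3
The block is 4 x 3 x 3.
Total unit cubes = 4 * 3 * 3 = 36
36 unit cubes


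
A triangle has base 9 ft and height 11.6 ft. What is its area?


Shape: triangle
Base b = 9 ft, Height h = 11.6 ft
Formula: A = (1/2) * b * h
A = 0.5 * 9 * 11.6
A = 0.5 * 104.4
A = 52.2
52.2 ft^2


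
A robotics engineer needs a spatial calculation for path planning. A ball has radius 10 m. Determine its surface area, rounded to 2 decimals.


Shape: sphere
Radius r = 10 m
Formula: SA = 4 * pi * r^2
r^2 = 100
SA = 4 * pi * 100
SA = 400 * pi
SA = 1256.64
1256.64 m^2


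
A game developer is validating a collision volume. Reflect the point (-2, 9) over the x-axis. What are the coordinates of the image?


Transformation: reflection
Original point: (-2, 9)
Rule for reflection over the x-axis: (x, y) -> (x, -y)
Apply: (-2, 9) -> (-2, -9)
(-2, -9)


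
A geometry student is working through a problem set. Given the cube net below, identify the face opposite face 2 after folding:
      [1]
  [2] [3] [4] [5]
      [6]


Net: cross layout. Take square 3 as the base (bottom).
Fold the four squares in the horizontal row up around 3: 2 -> left, 4 -> right, 5 wraps to the top.
Fold 1 and 6 up from 3: 1 -> back, 6 -> front.
Opposite pairs are therefore: (1, 6), (2, 4), (3, 5).
Face 2 is opposite face 4.
face 4


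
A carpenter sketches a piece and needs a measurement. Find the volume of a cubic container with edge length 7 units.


Shape: cube
Side s = 7 units
Formula: V = s^3
V = 7 * 7 * 7
V = 49 * 7
V = 343
343 units^3


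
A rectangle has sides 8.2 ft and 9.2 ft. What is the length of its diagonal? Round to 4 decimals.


Shape: rectangle (diagonal via Pythagoras)
Sides: 8.2 ft and 9.2 ft
Formula: d = sqrt(l^2 + w^2)
l^2 = 67.24, w^2 = 84.64
l^2 + w^2 = 151.88
d = sqrt(151.88)
d = 12.324
12.324 ft


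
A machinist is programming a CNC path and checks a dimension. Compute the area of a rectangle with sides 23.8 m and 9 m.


Shape: rectangle
Length l = 23.8 m, Width w = 9 m
Formula: A = l * w
A = 23.8 * 9
A = 214.2
214.2 m^2


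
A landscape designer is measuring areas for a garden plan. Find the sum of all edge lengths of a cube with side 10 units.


Shape: cube
Side s = 10 units
A cube has 12 edges, all equal.
Formula: total edge length = 12 * s
Total = 12 * 10
Total = 120
120 units


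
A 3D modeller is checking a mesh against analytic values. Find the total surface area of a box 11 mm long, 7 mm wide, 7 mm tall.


Shape: rectangular prism
l = 11 mm, w = 7 mm, h = 7 mm
Formula: SA = 2(lw + lh + wh)
lw = 77, lh = 77, wh = 49
lw + lh + wh = 203
SA = 2 * 203
SA = 406
406 mm^2


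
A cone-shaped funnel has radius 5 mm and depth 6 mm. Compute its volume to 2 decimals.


Shape: cone
Radius r = 5 mm, Height h = 6 mm
Formula: V = (1/3) * pi * r^2 * h
r^2 = 25
pi * r^2 * h = pi * 25 * 6 = 150 * pi
V = 150 * pi / 3
V = 157.08
157.08 mm^3


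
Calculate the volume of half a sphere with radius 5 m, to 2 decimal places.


Shape: hemisphere (half of a sphere)
Radius r = 5 m
Formula: V = (1/2) * (4/3) * pi * r^3 = (2/3) * pi * r^3
r^3 = 125
(2/3) * 125 = 83.333333
V = 83.333333 * pi
V = 261.8
261.8 m^3


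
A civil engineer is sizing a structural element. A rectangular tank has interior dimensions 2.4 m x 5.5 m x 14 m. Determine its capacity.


Shape: rectangular prism
l = 2.4 m, w = 5.5 m, h = 14 m
Formula: V = l * w * h
V = 2.4 * 5.5 * 14
V = 13.2 * 14
V = 184.8
184.8 m^3


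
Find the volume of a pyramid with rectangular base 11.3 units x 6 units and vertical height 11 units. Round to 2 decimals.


Shape: rectangular pyramid
Base: 11.3 units x 6 units, Height h = 11 units
Formula: V = (1/3) * base_area * h
base_area = 11.3 * 6 = 67.8
base_area * h = 67.8 * 11 = 745.8
V = 745.8 / 3
V = 248.6
248.6 units^3


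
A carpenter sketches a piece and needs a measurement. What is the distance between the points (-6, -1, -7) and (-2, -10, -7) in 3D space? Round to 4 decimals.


3D distance between two points
P1 = (-6, -1, -7), P2 = (-2, -10, -7)
Formula: d = sqrt((x2-x1)^2 + (y2-y1)^2 + (z2-z1)^2)
dx = -2 - -6 = 4
dy = -10 - -1 = -9
dz = -7 - -7 = 0
dx^2 + dy^2 + dz^2 = 16 + 81 + 0 = 97
d = sqrt(97)
d = 9.8489
9.8489 units


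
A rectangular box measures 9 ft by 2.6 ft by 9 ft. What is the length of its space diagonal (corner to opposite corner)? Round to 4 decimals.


Shape: rectangular box (space diagonal)
l = 9 ft, w = 2.6 ft, h = 9 ft
Visualize: the diagonal of the base, then a right triangle with that diagonal and the height.
Formula: d = sqrt(l^2 + w^2 + h^2)
l^2 + w^2 + h^2 = 81 + 6.76 + 81 = 168.76
d = sqrt(168.76)
d = 12.9908
12.9908 ft


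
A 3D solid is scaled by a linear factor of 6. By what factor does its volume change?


Linear scale factor k = 6
Rule: under a linear scaling by k, volumes scale by k^3.
k^3 = 6 * 6 * 6
k^3 = 36 * 6
k^3 = 216
Volume scales by a factor of 216.
216 (dimensionless)


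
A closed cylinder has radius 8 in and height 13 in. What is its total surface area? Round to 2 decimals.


Shape: closed cylinder
Radius r = 8 in, Height h = 13 in
Formula: SA = 2*pi*r^2 + 2*pi*r*h = 2*pi*r*(r + h)
r + h = 21
2 * r * (r + h) = 2 * 8 * 21 = 336
SA = 336 * pi
SA = 1055.58
1055.58 in^2


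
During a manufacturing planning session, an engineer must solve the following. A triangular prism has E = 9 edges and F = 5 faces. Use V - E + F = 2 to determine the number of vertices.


Polyhedron: triangular prism
Euler's formula for convex polyhedra: V - E + F = 2
Given: E = 9 edges and F = 5 faces
Solve for V:
V = 2 + E - F = 2 + 9 - 5 = 6
6 vertices


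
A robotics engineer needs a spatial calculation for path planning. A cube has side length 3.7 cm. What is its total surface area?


Shape: cube
Side s = 3.7 cm
A cube has 6 square faces.
Formula: SA = 6 * s^2
s^2 = 13.69
SA = 6 * 13.69
SA = 82.14
82.14 cm^2


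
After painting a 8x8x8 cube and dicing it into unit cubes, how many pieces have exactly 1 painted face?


Large cube: 8 x 8 x 8, cut into unit cubes.
n = 8, so n - 2 = 6
Cubes with 1 painted face lie in the interior of each face.
A cube has 6 faces; each contributes (n - 2)^2 = 36 such cubes.
Count = 6 * 36 = 216
216 unit cubes


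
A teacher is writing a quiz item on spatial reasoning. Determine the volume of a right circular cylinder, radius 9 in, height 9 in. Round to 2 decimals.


Shape: cylinder
Radius r = 9 in, Height h = 9 in
Formula: V = pi * r^2 * h
r^2 = 81
V = pi * 81 * 9
V = 729 * pi
V = 2290.22
2290.22 in^3


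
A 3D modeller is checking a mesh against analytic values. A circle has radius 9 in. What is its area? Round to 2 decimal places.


Shape: circle
Radius r = 9 in
Formula: A = pi * r^2
r^2 = 9^2 = 81
A = pi * 81
A = 254.47
254.47 in^2


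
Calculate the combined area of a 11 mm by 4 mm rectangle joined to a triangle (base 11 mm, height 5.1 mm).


Composite shape: rectangle + triangle
Rectangle area = 11 * 4 = 44
Triangle area = 0.5 * 11 * 5.1 = 28.05
Total = 44 + 28.05
Total = 72.05
72.05 mm^2


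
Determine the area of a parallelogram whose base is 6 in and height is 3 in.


Shape: parallelogram
Base b = 6 in, Height h = 3 in
Formula: A = b * h
A = 6 * 3
A = 18
18 in^2


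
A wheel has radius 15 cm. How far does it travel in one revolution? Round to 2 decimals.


Shape: circle
Radius r = 15 cm
Formula: C = 2 * pi * r
C = 2 * pi * 15
C = 30 * pi
C = 94.25
94.25 cm


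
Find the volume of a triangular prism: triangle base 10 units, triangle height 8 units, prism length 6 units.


Shape: triangular prism
Triangle base = 10 units, triangle height = 8 units, prism length L = 6 units
Formula: V = (1/2 * b * h_tri) * L
Cross-section area = 0.5 * 10 * 8 = 40
V = 40 * 6
V = 240
240 units^3


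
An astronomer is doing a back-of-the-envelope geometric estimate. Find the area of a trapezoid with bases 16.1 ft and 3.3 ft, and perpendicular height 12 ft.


Shape: trapezoid
Parallel sides a = 16.1 ft, b = 3.3 ft; Height h = 12 ft
Formula: A = (a + b) * h / 2
a + b = 16.1 + 3.3 = 19.4
A = 19.4 * 12 / 2
A = 232.8 / 2
A = 116.4
116.4 ft^2


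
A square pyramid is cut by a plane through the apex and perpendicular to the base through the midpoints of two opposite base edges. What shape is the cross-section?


Solid: square pyramid
Cutting plane: through the apex and perpendicular to the base through the midpoints of two opposite base edges
Visualize the intersection of the plane with the solid's surface.
The boundary of the cut region is a isosceles triangle.
isosceles triangle


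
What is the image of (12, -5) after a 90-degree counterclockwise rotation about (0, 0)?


Transformation: rotation about the origin
Original point: (12, -5)
Rule for 90 deg counterclockwise: (x, y) -> (-y, x)
Apply: (12, -5) -> (5, 12)
(5, 12)


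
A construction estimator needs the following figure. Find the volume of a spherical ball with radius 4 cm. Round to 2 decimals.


Shape: sphere
Radius r = 4 cm
Formula: V = (4/3) * pi * r^3
r^3 = 64
(4/3) * 64 = 85.333333
V = 85.333333 * pi
V = 268.08
268.08 cm^3


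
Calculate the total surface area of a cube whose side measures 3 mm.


Shape: cube
Side s = 3 mm
A cube has 6 square faces.
Formula: SA = 6 * s^2
s^2 = 9
SA = 6 * 9
SA = 54
54 mm^2


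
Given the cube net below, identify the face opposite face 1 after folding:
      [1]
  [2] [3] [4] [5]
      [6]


Net: cross layout. Take square 3 as the base (bottom).
Fold the four squares in the horizontal row up around 3: 2 -> left, 4 -> right, 5 wraps to the top.
Fold 1 and 6 up from 3: 1 -> back, 6 -> front.
Opposite pairs are therefore: (1, 6), (2, 4), (3, 5).
Face 1 is opposite face 6.
face 6


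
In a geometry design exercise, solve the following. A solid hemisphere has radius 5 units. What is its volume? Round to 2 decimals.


Shape: hemisphere (half of a sphere)
Radius r = 5 units
Formula: V = (1/2) * (4/3) * pi * r^3 = (2/3) * pi * r^3
r^3 = 125
(2/3) * 125 = 83.333333
V = 83.333333 * pi
V = 261.8
261.8 units^3


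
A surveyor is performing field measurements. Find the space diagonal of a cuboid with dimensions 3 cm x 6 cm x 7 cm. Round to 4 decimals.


Shape: rectangular box (space diagonal)
l = 3 cm, w = 6 cm, h = 7 cm
Visualize: the diagonal of the base, then a right triangle with that diagonal and the height.
Formula: d = sqrt(l^2 + w^2 + h^2)
l^2 + w^2 + h^2 = 9 + 36 + 49 = 94
d = sqrt(94)
d = 9.6954
9.6954 cm


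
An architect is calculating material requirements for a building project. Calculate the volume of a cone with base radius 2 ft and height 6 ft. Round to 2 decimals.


Shape: cone
Radius r = 2 ft, Height h = 6 ft
Formula: V = (1/3) * pi * r^2 * h
r^2 = 4
pi * r^2 * h = pi * 4 * 6 = 24 * pi
V = 24 * pi / 3
V = 25.13
25.13 ft^3


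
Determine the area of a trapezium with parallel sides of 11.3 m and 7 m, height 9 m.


Shape: trapezoid
Parallel sides a = 11.3 m, b = 7 m; Height h = 9 m
Formula: A = (a + b) * h / 2
a + b = 11.3 + 7 = 18.3
A = 18.3 * 9 / 2
A = 164.7 / 2
A = 82.35
82.35 m^2


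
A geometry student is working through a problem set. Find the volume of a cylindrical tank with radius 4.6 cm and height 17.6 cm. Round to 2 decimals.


Shape: cylinder
Radius r = 4.6 cm, Height h = 17.6 cm
Formula: V = pi * r^2 * h
r^2 = 21.16
V = pi * 21.16 * 17.6
V = 372.416 * pi
V = 1169.98
1169.98 cm^3


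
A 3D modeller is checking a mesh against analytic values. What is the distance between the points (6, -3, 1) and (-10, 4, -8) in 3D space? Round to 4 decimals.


3D distance between two points
P1 = (6, -3, 1), P2 = (-10, 4, -8)
Formula: d = sqrt((x2-x1)^2 + (y2-y1)^2 + (z2-z1)^2)
dx = -10 - 6 = -16
dy = 4 - -3 = 7
dz = -8 - 1 = -9
dx^2 + dy^2 + dz^2 = 256 + 49 + 81 = 386
d = sqrt(386)
d = 19.6469
19.6469 units


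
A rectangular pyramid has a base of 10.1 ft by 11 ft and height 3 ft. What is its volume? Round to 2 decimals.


Shape: rectangular pyramid
Base: 10.1 ft x 11 ft, Height h = 3 ft
Formula: V = (1/3) * base_area * h
base_area = 10.1 * 11 = 111.1
base_area * h = 111.1 * 3 = 333.3
V = 333.3 / 3
V = 111.1
111.1 ft^3


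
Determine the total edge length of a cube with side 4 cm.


Shape: cube
Side s = 4 cm
A cube has 12 edges, all equal.
Formula: total edge length = 12 * s
Total = 12 * 4
Total = 48
48 cm


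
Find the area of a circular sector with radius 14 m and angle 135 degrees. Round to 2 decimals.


Shape: circular sector
Radius r = 14 m, Angle = 135 degrees
Formula: A = (angle/360) * pi * r^2
r^2 = 196
Fraction of circle = 135/360
A = (135/360) * pi * 196
A = 73.5 * pi
A = 230.91
230.91 m^2


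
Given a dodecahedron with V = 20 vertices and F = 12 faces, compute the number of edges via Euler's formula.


Polyhedron: dodecahedron
Euler's formula for convex polyhedra: V - E + F = 2
Given: V = 20 vertices and F = 12 faces
Solve for E:
E = V + F - 2 = 20 + 12 - 2 = 30
30 edges


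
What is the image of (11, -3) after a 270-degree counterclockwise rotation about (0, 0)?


Transformation: rotation about the origin
Original point: (11, -3)
Rule for 270 deg counterclockwise: (x, y) -> (y, -x)
Apply: (11, -3) -> (-3, -11)
(-3, -11)


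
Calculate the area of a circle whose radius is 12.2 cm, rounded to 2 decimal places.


Shape: circle
Radius r = 12.2 cm
Formula: A = pi * r^2
r^2 = 12.2^2 = 148.84
A = pi * 148.84
A = 467.59
467.59 cm^2


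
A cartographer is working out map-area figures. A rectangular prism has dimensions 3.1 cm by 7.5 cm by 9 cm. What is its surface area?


Shape: rectangular prism
l = 3.1 cm, w = 7.5 cm, h = 9 cm
Formula: SA = 2(lw + lh + wh)
lw = 23.25, lh = 27.9, wh = 67.5
lw + lh + wh = 118.65
SA = 2 * 118.65
SA = 237.3
237.3 cm^2


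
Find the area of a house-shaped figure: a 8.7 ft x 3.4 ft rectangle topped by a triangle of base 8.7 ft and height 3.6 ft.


Composite shape: rectangle + triangle
Rectangle area = 8.7 * 3.4 = 29.58
Triangle area = 0.5 * 8.7 * 3.6 = 15.66
Total = 29.58 + 15.66
Total = 45.24
45.24 ft^2


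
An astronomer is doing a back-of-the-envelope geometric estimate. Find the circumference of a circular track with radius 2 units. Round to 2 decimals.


Shape: circle
Radius r = 2 units
Formula: C = 2 * pi * r
C = 2 * pi * 2
C = 4 * pi
C = 12.57
12.57 units


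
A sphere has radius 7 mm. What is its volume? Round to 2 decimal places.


Shape: sphere
Radius r = 7 mm
Formula: V = (4/3) * pi * r^3
r^3 = 343
(4/3) * 343 = 457.333333
V = 457.333333 * pi
V = 1436.76
1436.76 mm^3


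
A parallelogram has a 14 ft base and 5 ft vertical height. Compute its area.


Shape: parallelogram
Base b = 14 ft, Height h = 5 ft
Formula: A = b * h
A = 14 * 5
A = 70
70 ft^2


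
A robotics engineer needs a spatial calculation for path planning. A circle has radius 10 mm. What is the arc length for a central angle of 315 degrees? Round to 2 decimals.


Shape: circular arc
Radius r = 10 mm, Angle = 315 degrees
Formula: L = (angle/360) * 2 * pi * r
2 * pi * r = 20 * pi
L = (315/360) * 20 * pi
L = 17.5 * pi
L = 54.98
54.98 mm


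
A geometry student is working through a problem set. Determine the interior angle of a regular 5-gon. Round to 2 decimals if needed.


Shape: regular pentagon (5 sides)
Formula: interior angle = (n - 2) * 180 / n
(n - 2) = 3
(n - 2) * 180 = 540
angle = 540 / 5
angle = 108
108 degrees


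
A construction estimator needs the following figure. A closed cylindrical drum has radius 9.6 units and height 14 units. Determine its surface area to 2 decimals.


Shape: closed cylinder
Radius r = 9.6 units, Height h = 14 units
Formula: SA = 2*pi*r^2 + 2*pi*r*h = 2*pi*r*(r + h)
r + h = 23.6
2 * r * (r + h) = 2 * 9.6 * 23.6 = 453.12
SA = 453.12 * pi
SA = 1423.52
1423.52 units^2


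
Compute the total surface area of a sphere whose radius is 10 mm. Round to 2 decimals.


Shape: sphere
Radius r = 10 mm
Formula: SA = 4 * pi * r^2
r^2 = 100
SA = 4 * pi * 100
SA = 400 * pi
SA = 1256.64
1256.64 mm^2


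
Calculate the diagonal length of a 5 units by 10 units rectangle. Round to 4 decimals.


Shape: rectangle (diagonal via Pythagoras)
Sides: 5 units and 10 units
Formula: d = sqrt(l^2 + w^2)
l^2 = 25, w^2 = 100
l^2 + w^2 = 125
d = sqrt(125)
d = 11.1803
11.1803 units


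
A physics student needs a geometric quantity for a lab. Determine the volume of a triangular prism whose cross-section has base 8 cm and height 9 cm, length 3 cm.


Shape: triangular prism
Triangle base = 8 cm, triangle height = 9 cm, prism length L = 3 cm
Formula: V = (1/2 * b * h_tri) * L
Cross-section area = 0.5 * 8 * 9 = 36
V = 36 * 3
V = 108
108 cm^3


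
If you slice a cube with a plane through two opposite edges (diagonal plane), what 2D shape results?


Solid: cube
Cutting plane: through two opposite edges (diagonal plane)
Visualize the intersection of the plane with the solid's surface.
The boundary of the cut region is a rectangle.
rectangle


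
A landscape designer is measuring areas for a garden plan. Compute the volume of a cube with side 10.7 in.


Shape: cube
Side s = 10.7 in
Formula: V = s^3
V = 10.7 * 10.7 * 10.7
V = 114.49 * 10.7
V = 1225.043
1225.043 in^3


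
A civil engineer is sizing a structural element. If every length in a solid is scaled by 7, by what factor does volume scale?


Linear scale factor k = 7
Rule: under a linear scaling by k, volumes scale by k^3.
k^3 = 7 * 7 * 7
k^3 = 49 * 7
k^3 = 343
Volume scales by a factor of 343.
343 (dimensionless)


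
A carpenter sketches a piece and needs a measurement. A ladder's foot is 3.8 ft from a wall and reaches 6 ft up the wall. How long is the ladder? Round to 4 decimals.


Shape: right triangle
Legs a = 3.8 ft, b = 6 ft
Formula: c = sqrt(a^2 + b^2)
a^2 = 14.44, b^2 = 36
a^2 + b^2 = 50.44
c = sqrt(50.44)
c = 7.1021
7.1021 ft


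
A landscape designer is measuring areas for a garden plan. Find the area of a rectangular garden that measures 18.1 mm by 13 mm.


Shape: rectangle
Length l = 18.1 mm, Width w = 13 mm
Formula: A = l * w
A = 18.1 * 13
A = 235.3
235.3 mm^2


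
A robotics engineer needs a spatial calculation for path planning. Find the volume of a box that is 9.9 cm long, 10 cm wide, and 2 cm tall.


Shape: rectangular prism
l = 9.9 cm, w = 10 cm, h = 2 cm
Formula: V = l * w * h
V = 9.9 * 10 * 2
V = 99 * 2
V = 198
198 cm^3


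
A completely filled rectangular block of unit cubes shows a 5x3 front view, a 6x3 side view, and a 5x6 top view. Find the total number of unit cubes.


Orthographic views of a solid rectangular block:
Front view 5 x 3 -> length = 5, height = 3
Side view 6 x 3 -> width = 6, height = 3 (consistent)
Top view 5 x 6 -> confirms length = 5, width = 6
The block is 5 x 6 x 3.
Total unit cubes = 5 * 6 * 3 = 90
90 unit cubes
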